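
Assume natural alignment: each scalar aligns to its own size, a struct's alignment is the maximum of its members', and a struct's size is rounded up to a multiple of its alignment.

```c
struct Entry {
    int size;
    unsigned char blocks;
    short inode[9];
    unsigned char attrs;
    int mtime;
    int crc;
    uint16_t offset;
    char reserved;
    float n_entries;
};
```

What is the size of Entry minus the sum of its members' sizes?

5

size at 0 (size 4, align 4) → ends 4
blocks at 4 (size 1, align 1) → ends 5
pad 1 to align 2 for inode
inode at 6 (size 18, align 2) → ends 24
attrs at 24 (size 1, align 1) → ends 25
pad 3 to align 4 for mtime
mtime at 28 (size 4, align 4) → ends 32
crc at 32 (size 4, align 4) → ends 36
offset at 36 (size 2, align 2) → ends 38
reserved at 38 (size 1, align 1) → ends 39
pad 1 to align 4 for n_entries
n_entries at 40 (size 4, align 4) → ends 44
total 44 bytes, alignment 4
data bytes 39, size 44 → padding 5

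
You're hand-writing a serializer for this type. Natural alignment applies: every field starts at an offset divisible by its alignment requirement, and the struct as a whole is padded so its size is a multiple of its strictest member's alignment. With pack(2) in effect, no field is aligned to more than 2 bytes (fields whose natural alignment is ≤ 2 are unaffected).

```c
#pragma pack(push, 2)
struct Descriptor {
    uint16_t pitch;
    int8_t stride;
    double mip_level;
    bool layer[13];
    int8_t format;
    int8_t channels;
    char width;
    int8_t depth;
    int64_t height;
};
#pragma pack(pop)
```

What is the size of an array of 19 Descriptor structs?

722

0..2  pitch  (2B, 2-aligned)
2..3  stride  (1B, 1-aligned)
3..4  -- padding (1B)
4..12  mip_level  (8B, 2-aligned)
12..25  layer  (13B, 1-aligned)
25..26  format  (1B, 1-aligned)
26..27  channels  (1B, 1-aligned)
27..28  width  (1B, 1-aligned)
28..29  depth  (1B, 1-aligned)
29..30  -- padding (1B)
30..38  height  (8B, 2-aligned)
sizeof = 38, alignof = 2
array of 19: 19 × 38 = 722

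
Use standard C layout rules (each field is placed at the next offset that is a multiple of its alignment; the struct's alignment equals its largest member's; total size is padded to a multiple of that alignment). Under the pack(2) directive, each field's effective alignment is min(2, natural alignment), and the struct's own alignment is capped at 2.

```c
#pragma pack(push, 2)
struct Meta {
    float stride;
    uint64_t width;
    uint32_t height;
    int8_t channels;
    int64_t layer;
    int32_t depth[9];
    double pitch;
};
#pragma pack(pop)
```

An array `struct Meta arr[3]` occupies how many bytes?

210

stride at 0 (size 4, align 2) → ends 4
width at 4 (size 8, align 2) → ends 12
height at 12 (size 4, align 2) → ends 16
channels at 16 (size 1, align 1) → ends 17
pad 1 to align 2 for layer
layer at 18 (size 8, align 2) → ends 26
depth at 26 (size 36, align 2) → ends 62
pitch at 62 (size 8, align 2) → ends 70
total 70 bytes, alignment 2
array of 3: 3 × 70 = 210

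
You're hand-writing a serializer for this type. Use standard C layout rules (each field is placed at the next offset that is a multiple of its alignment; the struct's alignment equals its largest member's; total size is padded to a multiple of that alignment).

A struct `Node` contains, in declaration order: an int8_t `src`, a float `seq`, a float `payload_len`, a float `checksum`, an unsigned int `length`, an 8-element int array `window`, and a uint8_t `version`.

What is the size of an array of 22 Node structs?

1232

src at 0 (size 1, align 1) → ends 1
pad 3 to align 4 for seq
seq at 4 (size 4, align 4) → ends 8
payload_len at 8 (size 4, align 4) → ends 12
checksum at 12 (size 4, align 4) → ends 16
length at 16 (size 4, align 4) → ends 20
window at 20 (size 32, align 4) → ends 52
version at 52 (size 1, align 1) → ends 53
tail pad 3 to reach multiple of 4
total 56 bytes, alignment 4
array of 22: 22 × 56 = 1232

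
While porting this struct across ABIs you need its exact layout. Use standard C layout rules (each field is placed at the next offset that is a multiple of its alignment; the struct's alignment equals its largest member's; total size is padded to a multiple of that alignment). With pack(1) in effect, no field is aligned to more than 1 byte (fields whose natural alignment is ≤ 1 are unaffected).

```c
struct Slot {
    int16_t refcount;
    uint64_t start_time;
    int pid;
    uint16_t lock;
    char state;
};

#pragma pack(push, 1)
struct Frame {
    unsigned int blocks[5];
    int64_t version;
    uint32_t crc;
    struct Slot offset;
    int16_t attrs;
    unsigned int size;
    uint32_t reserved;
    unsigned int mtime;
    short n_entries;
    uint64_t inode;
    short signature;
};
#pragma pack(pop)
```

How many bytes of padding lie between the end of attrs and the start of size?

Slot: 0..2  refcount  (2B, 2-aligned); 2..8  -- padding (6B); 8..16  start_time  (8B, 8-aligned); 16..20  pid  (4B, 4-aligned); 20..22  lock  (2B, 2-aligned); 22..23  state  (1B, 1-aligned); 23..24  -- tail padding (1B); sizeof = 24, alignof = 8
0..20  blocks  (20B, 1-aligned)
20..28  version  (8B, 1-aligned)
28..32  crc  (4B, 1-aligned)
32..56  offset  (24B, 1-aligned)
56..58  attrs  (2B, 1-aligned)
58..62  size  (4B, 1-aligned)

0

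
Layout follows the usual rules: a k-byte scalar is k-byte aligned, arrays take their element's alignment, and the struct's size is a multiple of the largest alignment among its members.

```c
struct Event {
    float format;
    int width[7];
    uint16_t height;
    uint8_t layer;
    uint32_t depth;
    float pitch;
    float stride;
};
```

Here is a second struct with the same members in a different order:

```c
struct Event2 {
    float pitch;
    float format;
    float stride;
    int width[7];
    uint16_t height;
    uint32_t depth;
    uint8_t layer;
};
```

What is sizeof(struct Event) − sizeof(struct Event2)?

format at 0 (size 4, align 4) → ends 4
width at 4 (size 28, align 4) → ends 32
height at 32 (size 2, align 2) → ends 34
layer at 34 (size 1, align 1) → ends 35
pad 1 to align 4 for depth
depth at 36 (size 4, align 4) → ends 40
pitch at 40 (size 4, align 4) → ends 44
stride at 44 (size 4, align 4) → ends 48
total 48 bytes, alignment 4
— Event2 —
pitch at 0 (size 4, align 4) → ends 4
format at 4 (size 4, align 4) → ends 8
stride at 8 (size 4, align 4) → ends 12
width at 12 (size 28, align 4) → ends 40
height at 40 (size 2, align 2) → ends 42
pad 2 to align 4 for depth
depth at 44 (size 4, align 4) → ends 48
layer at 48 (size 1, align 1) → ends 49
tail pad 3 to reach multiple of 4
total 52 bytes, alignment 4
48 − 52 = -4

-4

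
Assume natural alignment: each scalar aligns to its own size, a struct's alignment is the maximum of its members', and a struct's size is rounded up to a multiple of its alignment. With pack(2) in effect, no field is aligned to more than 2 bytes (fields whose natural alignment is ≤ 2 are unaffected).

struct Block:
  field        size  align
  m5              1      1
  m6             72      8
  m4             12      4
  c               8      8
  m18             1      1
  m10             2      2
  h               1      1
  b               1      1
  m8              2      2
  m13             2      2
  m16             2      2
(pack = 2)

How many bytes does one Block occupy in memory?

106 bytes

0..1  m5  (1B, 1-aligned)
1..2  -- padding (1B)
2..74  m6  (72B, 2-aligned)
74..86  m4  (12B, 2-aligned)
86..94  c  (8B, 2-aligned)
94..95  m18  (1B, 1-aligned)
95..96  -- padding (1B)
96..98  m10  (2B, 2-aligned)
98..99  h  (1B, 1-aligned)
99..100  b  (1B, 1-aligned)
100..102  m8  (2B, 2-aligned)
102..104  m13  (2B, 2-aligned)
104..106  m16  (2B, 2-aligned)
sizeof = 106, alignof = 2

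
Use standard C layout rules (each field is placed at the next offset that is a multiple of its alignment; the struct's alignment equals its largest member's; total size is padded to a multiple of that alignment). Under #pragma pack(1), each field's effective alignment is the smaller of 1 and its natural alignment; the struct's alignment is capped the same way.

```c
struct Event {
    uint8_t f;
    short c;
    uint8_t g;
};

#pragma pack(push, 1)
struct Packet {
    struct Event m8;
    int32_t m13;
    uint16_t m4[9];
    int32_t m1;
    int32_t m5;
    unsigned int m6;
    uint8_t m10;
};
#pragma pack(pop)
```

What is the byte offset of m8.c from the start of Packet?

Event: 0..1  f  (1B, 1-aligned); 1..2  -- padding (1B); 2..4  c  (2B, 2-aligned); 4..5  g  (1B, 1-aligned); 5..6  -- tail padding (1B); sizeof = 6, alignof = 2
0..6  m8  (6B, 1-aligned)
within Event: c at 2
0 + 2 = 2

2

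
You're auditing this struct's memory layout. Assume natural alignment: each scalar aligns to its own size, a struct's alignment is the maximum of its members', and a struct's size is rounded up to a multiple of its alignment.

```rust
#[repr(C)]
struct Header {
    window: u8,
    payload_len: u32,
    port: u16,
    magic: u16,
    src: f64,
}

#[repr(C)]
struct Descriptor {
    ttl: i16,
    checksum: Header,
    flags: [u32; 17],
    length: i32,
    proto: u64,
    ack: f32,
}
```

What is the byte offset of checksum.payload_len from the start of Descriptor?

Header: @0: window [1B, align 1] → 1; +3 pad (align 4); @4: payload_len [4B, align 4] → 8; @8: port [2B, align 2] → 10; @10: magic [2B, align 2] → 12; +4 pad (align 8); @16: src [8B, align 8] → 24; size 24, align 8
@0: ttl [2B, align 2] → 2
+6 pad (align 8)
@8: checksum [24B, align 8] → 32
within Header: payload_len at 4
8 + 4 = 12

12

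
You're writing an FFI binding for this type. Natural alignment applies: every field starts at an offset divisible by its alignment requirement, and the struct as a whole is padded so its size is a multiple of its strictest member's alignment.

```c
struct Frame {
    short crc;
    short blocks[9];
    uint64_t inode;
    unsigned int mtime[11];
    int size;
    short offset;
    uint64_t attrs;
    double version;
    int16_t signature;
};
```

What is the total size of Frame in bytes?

112

@0: crc [2B, align 2] → 2
@2: blocks [18B, align 2] → 20
+4 pad (align 8)
@24: inode [8B, align 8] → 32
@32: mtime [44B, align 4] → 76
@76: size [4B, align 4] → 80
@80: offset [2B, align 2] → 82
+6 pad (align 8)
@88: attrs [8B, align 8] → 96
@96: version [8B, align 8] → 104
@104: signature [2B, align 2] → 106
+6 tail pad (align 8)
size 112, align 8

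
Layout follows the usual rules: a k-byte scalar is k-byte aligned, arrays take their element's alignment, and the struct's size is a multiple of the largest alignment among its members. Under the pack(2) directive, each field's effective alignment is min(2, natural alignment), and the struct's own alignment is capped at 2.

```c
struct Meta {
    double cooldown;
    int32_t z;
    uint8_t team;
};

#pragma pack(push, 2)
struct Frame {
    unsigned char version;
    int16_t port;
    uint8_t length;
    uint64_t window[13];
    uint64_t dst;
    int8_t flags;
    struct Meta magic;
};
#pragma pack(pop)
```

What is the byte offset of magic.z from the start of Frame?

Meta: @0: cooldown [8B, align 8] → 8; @8: z [4B, align 4] → 12; @12: team [1B, align 1] → 13; +3 tail pad (align 8); size 16, align 8
@0: version [1B, align 1] → 1
+1 pad (align 2)
@2: port [2B, align 2] → 4
@4: length [1B, align 1] → 5
+1 pad (align 2)
@6: window [104B, align 2] → 110
@110: dst [8B, align 2] → 118
@118: flags [1B, align 1] → 119
+1 pad (align 2)
@120: magic [16B, align 2] → 136
within Meta: z at 8
120 + 8 = 128

128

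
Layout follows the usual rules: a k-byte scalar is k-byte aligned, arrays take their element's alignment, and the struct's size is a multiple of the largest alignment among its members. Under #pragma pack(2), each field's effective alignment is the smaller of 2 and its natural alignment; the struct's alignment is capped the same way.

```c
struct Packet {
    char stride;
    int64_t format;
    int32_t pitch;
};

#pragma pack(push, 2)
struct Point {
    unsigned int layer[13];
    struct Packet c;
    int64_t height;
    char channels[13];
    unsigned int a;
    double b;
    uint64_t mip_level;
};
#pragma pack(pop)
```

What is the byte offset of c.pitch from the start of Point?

Packet: @0: stride [1B, align 1] → 1; +7 pad (align 8); @8: format [8B, align 8] → 16; @16: pitch [4B, align 4] → 20; +4 tail pad (align 8); size 24, align 8
@0: layer [52B, align 2] → 52
@52: c [24B, align 2] → 76
within Packet: pitch at 16
52 + 16 = 68

68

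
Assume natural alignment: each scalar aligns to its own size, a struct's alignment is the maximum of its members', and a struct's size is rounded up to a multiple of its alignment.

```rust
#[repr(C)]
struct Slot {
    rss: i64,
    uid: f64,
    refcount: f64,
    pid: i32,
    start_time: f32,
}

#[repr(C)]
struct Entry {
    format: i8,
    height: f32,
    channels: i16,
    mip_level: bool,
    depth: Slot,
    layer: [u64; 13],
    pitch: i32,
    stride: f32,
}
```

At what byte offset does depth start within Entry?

Slot: @0: rss [8B, align 8] → 8; @8: uid [8B, align 8] → 16; @16: refcount [8B, align 8] → 24; @24: pid [4B, align 4] → 28; @28: start_time [4B, align 4] → 32; size 32, align 8
@0: format [1B, align 1] → 1
+3 pad (align 4)
@4: height [4B, align 4] → 8
@8: channels [2B, align 2] → 10
@10: mip_level [1B, align 1] → 11
+5 pad (align 8)
@16: depth [32B, align 8] → 48

16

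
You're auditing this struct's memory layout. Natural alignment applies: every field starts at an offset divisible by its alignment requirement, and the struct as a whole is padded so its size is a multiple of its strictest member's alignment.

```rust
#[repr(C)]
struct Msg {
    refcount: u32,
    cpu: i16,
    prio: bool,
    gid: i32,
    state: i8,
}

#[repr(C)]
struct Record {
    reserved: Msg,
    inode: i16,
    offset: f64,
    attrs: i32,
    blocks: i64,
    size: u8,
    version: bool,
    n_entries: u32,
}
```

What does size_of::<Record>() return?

56 bytes

Msg: refcount at 0 (size 4, align 4) → ends 4; cpu at 4 (size 2, align 2) → ends 6; prio at 6 (size 1, align 1) → ends 7; pad 1 to align 4 for gid; gid at 8 (size 4, align 4) → ends 12; state at 12 (size 1, align 1) → ends 13; tail pad 3 to reach multiple of 4; total 16 bytes, alignment 4
reserved at 0 (size 16, align 4) → ends 16
inode at 16 (size 2, align 2) → ends 18
pad 6 to align 8 for offset
offset at 24 (size 8, align 8) → ends 32
attrs at 32 (size 4, align 4) → ends 36
pad 4 to align 8 for blocks
blocks at 40 (size 8, align 8) → ends 48
size at 48 (size 1, align 1) → ends 49
version at 49 (size 1, align 1) → ends 50
pad 2 to align 4 for n_entries
n_entries at 52 (size 4, align 4) → ends 56
total 56 bytes, alignment 8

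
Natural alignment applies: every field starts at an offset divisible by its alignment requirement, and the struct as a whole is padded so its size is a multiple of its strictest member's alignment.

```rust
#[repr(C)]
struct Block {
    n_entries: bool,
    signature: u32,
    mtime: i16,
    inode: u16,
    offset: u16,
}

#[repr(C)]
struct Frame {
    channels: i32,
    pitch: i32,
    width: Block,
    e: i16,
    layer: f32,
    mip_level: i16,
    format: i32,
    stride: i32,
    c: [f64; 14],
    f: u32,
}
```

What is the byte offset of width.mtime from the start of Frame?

Block: 0..1  n_entries  (1B, 1-aligned); 1..4  -- padding (3B); 4..8  signature  (4B, 4-aligned); 8..10  mtime  (2B, 2-aligned); 10..12  inode  (2B, 2-aligned); 12..14  offset  (2B, 2-aligned); 14..16  -- tail padding (2B); sizeof = 16, alignof = 4
0..4  channels  (4B, 4-aligned)
4..8  pitch  (4B, 4-aligned)
8..24  width  (16B, 4-aligned)
within Block: mtime at 8
8 + 8 = 16

16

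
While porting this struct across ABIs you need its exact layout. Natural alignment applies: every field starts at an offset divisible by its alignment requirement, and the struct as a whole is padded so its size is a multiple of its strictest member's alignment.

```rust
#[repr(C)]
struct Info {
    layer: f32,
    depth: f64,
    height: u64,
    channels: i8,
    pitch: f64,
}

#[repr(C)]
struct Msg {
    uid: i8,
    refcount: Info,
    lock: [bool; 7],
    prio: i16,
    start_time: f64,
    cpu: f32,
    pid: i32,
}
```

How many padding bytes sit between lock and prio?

Info: 0..4  layer  (4B, 4-aligned); 4..8  -- padding (4B); 8..16  depth  (8B, 8-aligned); 16..24  height  (8B, 8-aligned); 24..25  channels  (1B, 1-aligned); 25..32  -- padding (7B); 32..40  pitch  (8B, 8-aligned); sizeof = 40, alignof = 8
0..1  uid  (1B, 1-aligned)
1..8  -- padding (7B)
8..48  refcount  (40B, 8-aligned)
48..55  lock  (7B, 1-aligned)
55..56  -- padding (1B)
56..58  prio  (2B, 2-aligned)

1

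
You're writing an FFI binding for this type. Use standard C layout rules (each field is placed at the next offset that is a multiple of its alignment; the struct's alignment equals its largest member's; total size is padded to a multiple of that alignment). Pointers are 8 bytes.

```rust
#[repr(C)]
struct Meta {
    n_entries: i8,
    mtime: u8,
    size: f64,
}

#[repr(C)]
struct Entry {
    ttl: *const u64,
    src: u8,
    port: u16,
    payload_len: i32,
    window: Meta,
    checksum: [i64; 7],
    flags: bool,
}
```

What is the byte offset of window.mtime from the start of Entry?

Meta: n_entries at 0 (size 1, align 1) → ends 1; mtime at 1 (size 1, align 1) → ends 2; pad 6 to align 8 for size; size at 8 (size 8, align 8) → ends 16; total 16 bytes, alignment 8
ttl at 0 (size 8, align 8) → ends 8
src at 8 (size 1, align 1) → ends 9
pad 1 to align 2 for port
port at 10 (size 2, align 2) → ends 12
payload_len at 12 (size 4, align 4) → ends 16
window at 16 (size 16, align 8) → ends 32
within Meta: mtime at 1
16 + 1 = 17

17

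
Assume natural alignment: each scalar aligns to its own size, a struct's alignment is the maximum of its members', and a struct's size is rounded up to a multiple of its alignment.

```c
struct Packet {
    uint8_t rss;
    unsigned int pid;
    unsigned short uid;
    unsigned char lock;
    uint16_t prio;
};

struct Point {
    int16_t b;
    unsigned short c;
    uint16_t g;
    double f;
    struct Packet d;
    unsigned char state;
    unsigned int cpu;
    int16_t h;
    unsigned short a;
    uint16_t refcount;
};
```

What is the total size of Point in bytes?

Packet: rss at 0 (size 1, align 1) → ends 1; pad 3 to align 4 for pid; pid at 4 (size 4, align 4) → ends 8; uid at 8 (size 2, align 2) → ends 10; lock at 10 (size 1, align 1) → ends 11; pad 1 to align 2 for prio; prio at 12 (size 2, align 2) → ends 14; tail pad 2 to reach multiple of 4; total 16 bytes, alignment 4
b at 0 (size 2, align 2) → ends 2
c at 2 (size 2, align 2) → ends 4
g at 4 (size 2, align 2) → ends 6
pad 2 to align 8 for f
f at 8 (size 8, align 8) → ends 16
d at 16 (size 16, align 4) → ends 32
state at 32 (size 1, align 1) → ends 33
pad 3 to align 4 for cpu
cpu at 36 (size 4, align 4) → ends 40
h at 40 (size 2, align 2) → ends 42
a at 42 (size 2, align 2) → ends 44
refcount at 44 (size 2, align 2) → ends 46
tail pad 2 to reach multiple of 8
total 48 bytes, alignment 8

48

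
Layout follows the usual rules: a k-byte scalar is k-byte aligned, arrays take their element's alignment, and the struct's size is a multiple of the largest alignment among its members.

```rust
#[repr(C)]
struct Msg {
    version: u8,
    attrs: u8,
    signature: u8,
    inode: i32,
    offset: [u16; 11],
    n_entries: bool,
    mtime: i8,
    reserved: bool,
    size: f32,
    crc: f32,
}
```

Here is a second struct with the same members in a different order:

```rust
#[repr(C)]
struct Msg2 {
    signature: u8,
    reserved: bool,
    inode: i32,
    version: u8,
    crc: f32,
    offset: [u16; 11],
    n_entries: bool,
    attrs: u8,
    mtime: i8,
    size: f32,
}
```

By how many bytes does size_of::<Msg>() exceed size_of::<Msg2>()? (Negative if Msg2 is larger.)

@0: version [1B, align 1] → 1
@1: attrs [1B, align 1] → 2
@2: signature [1B, align 1] → 3
+1 pad (align 4)
@4: inode [4B, align 4] → 8
@8: offset [22B, align 2] → 30
@30: n_entries [1B, align 1] → 31
@31: mtime [1B, align 1] → 32
@32: reserved [1B, align 1] → 33
+3 pad (align 4)
@36: size [4B, align 4] → 40
@40: crc [4B, align 4] → 44
size 44, align 4
— Msg2 —
@0: signature [1B, align 1] → 1
@1: reserved [1B, align 1] → 2
+2 pad (align 4)
@4: inode [4B, align 4] → 8
@8: version [1B, align 1] → 9
+3 pad (align 4)
@12: crc [4B, align 4] → 16
@16: offset [22B, align 2] → 38
@38: n_entries [1B, align 1] → 39
@39: attrs [1B, align 1] → 40
@40: mtime [1B, align 1] → 41
+3 pad (align 4)
@44: size [4B, align 4] → 48
size 48, align 4
44 − 48 = -4

-4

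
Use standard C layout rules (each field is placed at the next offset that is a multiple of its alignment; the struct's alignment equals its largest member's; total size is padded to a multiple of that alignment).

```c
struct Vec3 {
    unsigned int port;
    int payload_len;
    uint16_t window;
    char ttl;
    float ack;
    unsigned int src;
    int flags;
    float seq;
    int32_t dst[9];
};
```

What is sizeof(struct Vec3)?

@0: port [4B, align 4] → 4
@4: payload_len [4B, align 4] → 8
@8: window [2B, align 2] → 10
@10: ttl [1B, align 1] → 11
+1 pad (align 4)
@12: ack [4B, align 4] → 16
@16: src [4B, align 4] → 20
@20: flags [4B, align 4] → 24
@24: seq [4B, align 4] → 28
@28: dst [36B, align 4] → 64
size 64, align 4

64 bytes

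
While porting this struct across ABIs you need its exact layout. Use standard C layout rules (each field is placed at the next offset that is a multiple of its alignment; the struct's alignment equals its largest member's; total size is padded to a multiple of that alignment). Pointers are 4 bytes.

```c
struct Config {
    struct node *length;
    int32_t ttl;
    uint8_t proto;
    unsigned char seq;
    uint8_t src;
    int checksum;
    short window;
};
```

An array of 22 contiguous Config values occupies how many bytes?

@0: length [4B, align 4] → 4
@4: ttl [4B, align 4] → 8
@8: proto [1B, align 1] → 9
@9: seq [1B, align 1] → 10
@10: src [1B, align 1] → 11
+1 pad (align 4)
@12: checksum [4B, align 4] → 16
@16: window [2B, align 2] → 18
+2 tail pad (align 4)
size 20, align 4
array of 22: 22 × 20 = 440

440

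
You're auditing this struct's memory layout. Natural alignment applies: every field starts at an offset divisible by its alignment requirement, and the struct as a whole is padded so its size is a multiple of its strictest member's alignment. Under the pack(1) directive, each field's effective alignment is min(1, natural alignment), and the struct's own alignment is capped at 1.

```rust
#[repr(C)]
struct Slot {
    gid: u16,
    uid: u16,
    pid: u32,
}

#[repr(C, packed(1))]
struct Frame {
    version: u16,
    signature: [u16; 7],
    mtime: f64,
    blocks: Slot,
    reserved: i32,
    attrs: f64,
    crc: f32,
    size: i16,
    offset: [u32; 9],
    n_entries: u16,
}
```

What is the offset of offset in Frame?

50

Slot: gid at 0 (size 2, align 2) → ends 2; uid at 2 (size 2, align 2) → ends 4; pid at 4 (size 4, align 4) → ends 8; total 8 bytes, alignment 4
version at 0 (size 2, align 1) → ends 2
signature at 2 (size 14, align 1) → ends 16
mtime at 16 (size 8, align 1) → ends 24
blocks at 24 (size 8, align 1) → ends 32
reserved at 32 (size 4, align 1) → ends 36
attrs at 36 (size 8, align 1) → ends 44
crc at 44 (size 4, align 1) → ends 48
size at 48 (size 2, align 1) → ends 50
offset at 50 (size 36, align 1) → ends 86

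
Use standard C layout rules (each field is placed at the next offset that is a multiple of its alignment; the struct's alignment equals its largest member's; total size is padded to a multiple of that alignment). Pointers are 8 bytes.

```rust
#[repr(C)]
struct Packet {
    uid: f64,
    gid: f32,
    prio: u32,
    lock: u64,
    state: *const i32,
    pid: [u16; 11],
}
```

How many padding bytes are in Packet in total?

2

@0: uid [8B, align 8] → 8
@8: gid [4B, align 4] → 12
@12: prio [4B, align 4] → 16
@16: lock [8B, align 8] → 24
@24: state [8B, align 8] → 32
@32: pid [22B, align 2] → 54
+2 tail pad (align 8)
size 56, align 8
data bytes 54, size 56 → padding 2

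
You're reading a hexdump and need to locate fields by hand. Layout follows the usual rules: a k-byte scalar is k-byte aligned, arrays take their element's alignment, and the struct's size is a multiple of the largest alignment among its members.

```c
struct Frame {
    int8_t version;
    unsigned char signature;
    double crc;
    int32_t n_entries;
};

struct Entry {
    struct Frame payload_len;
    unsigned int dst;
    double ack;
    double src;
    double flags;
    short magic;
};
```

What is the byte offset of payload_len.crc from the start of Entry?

8

Frame: @0: version [1B, align 1] → 1; @1: signature [1B, align 1] → 2; +6 pad (align 8); @8: crc [8B, align 8] → 16; @16: n_entries [4B, align 4] → 20; +4 tail pad (align 8); size 24, align 8
@0: payload_len [24B, align 8] → 24
within Frame: crc at 8
0 + 8 = 8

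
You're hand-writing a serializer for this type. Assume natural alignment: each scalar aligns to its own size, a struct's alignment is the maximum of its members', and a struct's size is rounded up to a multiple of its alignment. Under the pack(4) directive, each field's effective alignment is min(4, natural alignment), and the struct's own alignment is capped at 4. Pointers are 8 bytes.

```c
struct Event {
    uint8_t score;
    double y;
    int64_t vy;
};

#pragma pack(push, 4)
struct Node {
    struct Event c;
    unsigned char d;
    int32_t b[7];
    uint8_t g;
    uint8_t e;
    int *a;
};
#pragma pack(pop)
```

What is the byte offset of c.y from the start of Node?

Event: 0..1  score  (1B, 1-aligned); 1..8  -- padding (7B); 8..16  y  (8B, 8-aligned); 16..24  vy  (8B, 8-aligned); sizeof = 24, alignof = 8
0..24  c  (24B, 4-aligned)
within Event: y at 8
0 + 8 = 8

8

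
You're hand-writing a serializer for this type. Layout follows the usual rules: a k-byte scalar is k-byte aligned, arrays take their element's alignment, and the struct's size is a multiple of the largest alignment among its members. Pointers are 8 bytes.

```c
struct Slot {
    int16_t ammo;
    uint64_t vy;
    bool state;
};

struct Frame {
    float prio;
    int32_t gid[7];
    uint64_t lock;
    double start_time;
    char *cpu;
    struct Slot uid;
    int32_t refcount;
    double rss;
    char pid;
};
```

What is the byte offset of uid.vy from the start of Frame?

Slot: @0: ammo [2B, align 2] → 2; +6 pad (align 8); @8: vy [8B, align 8] → 16; @16: state [1B, align 1] → 17; +7 tail pad (align 8); size 24, align 8
@0: prio [4B, align 4] → 4
@4: gid [28B, align 4] → 32
@32: lock [8B, align 8] → 40
@40: start_time [8B, align 8] → 48
@48: cpu [8B, align 8] → 56
@56: uid [24B, align 8] → 80
within Slot: vy at 8
56 + 8 = 64

64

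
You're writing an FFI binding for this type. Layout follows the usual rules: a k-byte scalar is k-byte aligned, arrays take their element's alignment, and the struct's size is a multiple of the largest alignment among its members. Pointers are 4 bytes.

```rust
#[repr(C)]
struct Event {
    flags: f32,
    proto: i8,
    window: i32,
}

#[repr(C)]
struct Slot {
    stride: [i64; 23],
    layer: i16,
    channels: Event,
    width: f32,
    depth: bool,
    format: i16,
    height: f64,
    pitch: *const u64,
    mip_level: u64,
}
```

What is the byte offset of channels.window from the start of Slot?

196

Event: 0..4  flags  (4B, 4-aligned); 4..5  proto  (1B, 1-aligned); 5..8  -- padding (3B); 8..12  window  (4B, 4-aligned); sizeof = 12, alignof = 4
0..184  stride  (184B, 8-aligned)
184..186  layer  (2B, 2-aligned)
186..188  -- padding (2B)
188..200  channels  (12B, 4-aligned)
within Event: window at 8
188 + 8 = 196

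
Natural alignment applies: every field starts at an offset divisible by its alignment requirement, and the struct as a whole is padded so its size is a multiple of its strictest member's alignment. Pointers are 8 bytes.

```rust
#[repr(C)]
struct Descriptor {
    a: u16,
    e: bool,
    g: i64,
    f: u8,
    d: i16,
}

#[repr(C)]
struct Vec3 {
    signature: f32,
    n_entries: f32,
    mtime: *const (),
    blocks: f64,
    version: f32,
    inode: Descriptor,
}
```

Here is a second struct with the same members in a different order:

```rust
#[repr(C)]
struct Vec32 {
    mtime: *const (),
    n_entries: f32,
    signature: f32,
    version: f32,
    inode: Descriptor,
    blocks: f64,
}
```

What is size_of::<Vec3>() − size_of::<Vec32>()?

0

Descriptor: a at 0 (size 2, align 2) → ends 2; e at 2 (size 1, align 1) → ends 3; pad 5 to align 8 for g; g at 8 (size 8, align 8) → ends 16; f at 16 (size 1, align 1) → ends 17; pad 1 to align 2 for d; d at 18 (size 2, align 2) → ends 20; tail pad 4 to reach multiple of 8; total 24 bytes, alignment 8
signature at 0 (size 4, align 4) → ends 4
n_entries at 4 (size 4, align 4) → ends 8
mtime at 8 (size 8, align 8) → ends 16
blocks at 16 (size 8, align 8) → ends 24
version at 24 (size 4, align 4) → ends 28
pad 4 to align 8 for inode
inode at 32 (size 24, align 8) → ends 56
total 56 bytes, alignment 8
— Vec32 —
mtime at 0 (size 8, align 8) → ends 8
n_entries at 8 (size 4, align 4) → ends 12
signature at 12 (size 4, align 4) → ends 16
version at 16 (size 4, align 4) → ends 20
pad 4 to align 8 for inode
inode at 24 (size 24, align 8) → ends 48
blocks at 48 (size 8, align 8) → ends 56
total 56 bytes, alignment 8
56 − 56 = 0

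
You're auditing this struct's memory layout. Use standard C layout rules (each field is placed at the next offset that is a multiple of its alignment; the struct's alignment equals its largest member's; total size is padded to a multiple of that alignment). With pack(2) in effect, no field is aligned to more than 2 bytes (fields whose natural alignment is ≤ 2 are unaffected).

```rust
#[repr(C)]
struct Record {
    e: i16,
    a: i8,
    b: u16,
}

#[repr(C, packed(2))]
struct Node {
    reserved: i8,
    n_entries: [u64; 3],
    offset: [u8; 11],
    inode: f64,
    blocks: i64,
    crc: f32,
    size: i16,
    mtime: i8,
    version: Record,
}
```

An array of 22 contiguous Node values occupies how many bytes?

1496

Record: e at 0 (size 2, align 2) → ends 2; a at 2 (size 1, align 1) → ends 3; pad 1 to align 2 for b; b at 4 (size 2, align 2) → ends 6; total 6 bytes, alignment 2
reserved at 0 (size 1, align 1) → ends 1
pad 1 to align 2 for n_entries
n_entries at 2 (size 24, align 2) → ends 26
offset at 26 (size 11, align 1) → ends 37
pad 1 to align 2 for inode
inode at 38 (size 8, align 2) → ends 46
blocks at 46 (size 8, align 2) → ends 54
crc at 54 (size 4, align 2) → ends 58
size at 58 (size 2, align 2) → ends 60
mtime at 60 (size 1, align 1) → ends 61
pad 1 to align 2 for version
version at 62 (size 6, align 2) → ends 68
total 68 bytes, alignment 2
array of 22: 22 × 68 = 1496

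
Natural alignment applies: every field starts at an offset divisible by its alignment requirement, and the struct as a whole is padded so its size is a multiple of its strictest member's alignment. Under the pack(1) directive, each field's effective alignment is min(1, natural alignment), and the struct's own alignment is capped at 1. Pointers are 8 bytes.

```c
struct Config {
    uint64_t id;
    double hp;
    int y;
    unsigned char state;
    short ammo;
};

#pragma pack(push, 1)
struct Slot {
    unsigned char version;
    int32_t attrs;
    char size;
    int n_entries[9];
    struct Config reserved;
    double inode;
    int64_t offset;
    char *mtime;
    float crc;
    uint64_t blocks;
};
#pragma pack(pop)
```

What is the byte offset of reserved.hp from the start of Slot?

50

Config: @0: id [8B, align 8] → 8; @8: hp [8B, align 8] → 16; @16: y [4B, align 4] → 20; @20: state [1B, align 1] → 21; +1 pad (align 2); @22: ammo [2B, align 2] → 24; size 24, align 8
@0: version [1B, align 1] → 1
@1: attrs [4B, align 1] → 5
@5: size [1B, align 1] → 6
@6: n_entries [36B, align 1] → 42
@42: reserved [24B, align 1] → 66
within Config: hp at 8
42 + 8 = 50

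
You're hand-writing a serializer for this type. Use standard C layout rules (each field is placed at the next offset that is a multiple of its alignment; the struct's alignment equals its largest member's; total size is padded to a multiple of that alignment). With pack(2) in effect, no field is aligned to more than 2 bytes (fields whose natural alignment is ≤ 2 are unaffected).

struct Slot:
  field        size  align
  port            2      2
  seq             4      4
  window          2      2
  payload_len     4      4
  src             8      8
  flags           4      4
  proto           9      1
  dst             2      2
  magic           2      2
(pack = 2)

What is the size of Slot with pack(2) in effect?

@0: port [2B, align 2] → 2
@2: seq [4B, align 2] → 6
@6: window [2B, align 2] → 8
@8: payload_len [4B, align 2] → 12
@12: src [8B, align 2] → 20
@20: flags [4B, align 2] → 24
@24: proto [9B, align 1] → 33
+1 pad (align 2)
@34: dst [2B, align 2] → 36
@36: magic [2B, align 2] → 38
size 38, align 2

38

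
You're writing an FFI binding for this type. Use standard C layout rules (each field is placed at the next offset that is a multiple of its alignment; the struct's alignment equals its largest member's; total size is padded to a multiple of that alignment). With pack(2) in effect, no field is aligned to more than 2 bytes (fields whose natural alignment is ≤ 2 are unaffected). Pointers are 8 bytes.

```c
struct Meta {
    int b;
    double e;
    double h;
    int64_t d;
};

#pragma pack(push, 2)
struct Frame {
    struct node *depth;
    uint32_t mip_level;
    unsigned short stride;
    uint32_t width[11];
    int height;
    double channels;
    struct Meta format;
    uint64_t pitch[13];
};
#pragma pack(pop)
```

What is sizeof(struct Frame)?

206

Meta: b at 0 (size 4, align 4) → ends 4; pad 4 to align 8 for e; e at 8 (size 8, align 8) → ends 16; h at 16 (size 8, align 8) → ends 24; d at 24 (size 8, align 8) → ends 32; total 32 bytes, alignment 8
depth at 0 (size 8, align 2) → ends 8
mip_level at 8 (size 4, align 2) → ends 12
stride at 12 (size 2, align 2) → ends 14
width at 14 (size 44, align 2) → ends 58
height at 58 (size 4, align 2) → ends 62
channels at 62 (size 8, align 2) → ends 70
format at 70 (size 32, align 2) → ends 102
pitch at 102 (size 104, align 2) → ends 206
total 206 bytes, alignment 2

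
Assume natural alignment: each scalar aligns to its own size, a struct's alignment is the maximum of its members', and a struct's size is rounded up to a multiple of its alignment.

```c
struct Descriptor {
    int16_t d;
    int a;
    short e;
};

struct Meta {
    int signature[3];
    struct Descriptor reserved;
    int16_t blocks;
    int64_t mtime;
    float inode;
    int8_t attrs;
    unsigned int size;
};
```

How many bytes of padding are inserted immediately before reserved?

Descriptor: 0..2  d  (2B, 2-aligned); 2..4  -- padding (2B); 4..8  a  (4B, 4-aligned); 8..10  e  (2B, 2-aligned); 10..12  -- tail padding (2B); sizeof = 12, alignof = 4
0..12  signature  (12B, 4-aligned)
12..24  reserved  (12B, 4-aligned)

0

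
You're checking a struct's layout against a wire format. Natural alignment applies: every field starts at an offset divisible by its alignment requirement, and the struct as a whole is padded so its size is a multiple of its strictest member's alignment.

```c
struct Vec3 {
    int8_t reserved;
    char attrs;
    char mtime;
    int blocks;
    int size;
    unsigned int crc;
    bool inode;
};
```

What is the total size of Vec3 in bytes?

reserved at 0 (size 1, align 1) → ends 1
attrs at 1 (size 1, align 1) → ends 2
mtime at 2 (size 1, align 1) → ends 3
pad 1 to align 4 for blocks
blocks at 4 (size 4, align 4) → ends 8
size at 8 (size 4, align 4) → ends 12
crc at 12 (size 4, align 4) → ends 16
inode at 16 (size 1, align 1) → ends 17
tail pad 3 to reach multiple of 4
total 20 bytes, alignment 4

20 bytes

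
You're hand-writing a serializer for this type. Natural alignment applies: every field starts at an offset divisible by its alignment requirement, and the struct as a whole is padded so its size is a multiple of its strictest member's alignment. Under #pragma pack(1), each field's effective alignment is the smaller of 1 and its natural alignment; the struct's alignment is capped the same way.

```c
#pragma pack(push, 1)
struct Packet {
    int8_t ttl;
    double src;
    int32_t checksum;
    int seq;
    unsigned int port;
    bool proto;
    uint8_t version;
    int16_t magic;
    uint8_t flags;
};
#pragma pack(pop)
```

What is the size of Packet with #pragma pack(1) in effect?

26

ttl at 0 (size 1, align 1) → ends 1
src at 1 (size 8, align 1) → ends 9
checksum at 9 (size 4, align 1) → ends 13
seq at 13 (size 4, align 1) → ends 17
port at 17 (size 4, align 1) → ends 21
proto at 21 (size 1, align 1) → ends 22
version at 22 (size 1, align 1) → ends 23
magic at 23 (size 2, align 1) → ends 25
flags at 25 (size 1, align 1) → ends 26
total 26 bytes, alignment 1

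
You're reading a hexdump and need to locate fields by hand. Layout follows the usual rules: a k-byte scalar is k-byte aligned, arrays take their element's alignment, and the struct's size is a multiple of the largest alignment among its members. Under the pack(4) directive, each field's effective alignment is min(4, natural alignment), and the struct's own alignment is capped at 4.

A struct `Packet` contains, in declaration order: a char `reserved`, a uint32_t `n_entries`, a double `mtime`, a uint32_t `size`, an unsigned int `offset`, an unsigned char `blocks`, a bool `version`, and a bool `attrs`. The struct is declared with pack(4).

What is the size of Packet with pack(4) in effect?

28

reserved at 0 (size 1, align 1) → ends 1
pad 3 to align 4 for n_entries
n_entries at 4 (size 4, align 4) → ends 8
mtime at 8 (size 8, align 4) → ends 16
size at 16 (size 4, align 4) → ends 20
offset at 20 (size 4, align 4) → ends 24
blocks at 24 (size 1, align 1) → ends 25
version at 25 (size 1, align 1) → ends 26
attrs at 26 (size 1, align 1) → ends 27
tail pad 1 to reach multiple of 4
total 28 bytes, alignment 4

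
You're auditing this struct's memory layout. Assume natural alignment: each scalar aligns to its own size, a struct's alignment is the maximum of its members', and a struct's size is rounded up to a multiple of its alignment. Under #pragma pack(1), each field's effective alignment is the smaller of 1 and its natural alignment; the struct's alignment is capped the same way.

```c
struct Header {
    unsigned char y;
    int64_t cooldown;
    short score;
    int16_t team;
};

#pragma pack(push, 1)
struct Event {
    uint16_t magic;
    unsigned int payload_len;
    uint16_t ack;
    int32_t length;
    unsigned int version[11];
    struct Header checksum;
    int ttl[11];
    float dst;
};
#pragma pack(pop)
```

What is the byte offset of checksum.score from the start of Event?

Header: y at 0 (size 1, align 1) → ends 1; pad 7 to align 8 for cooldown; cooldown at 8 (size 8, align 8) → ends 16; score at 16 (size 2, align 2) → ends 18; team at 18 (size 2, align 2) → ends 20; tail pad 4 to reach multiple of 8; total 24 bytes, alignment 8
magic at 0 (size 2, align 1) → ends 2
payload_len at 2 (size 4, align 1) → ends 6
ack at 6 (size 2, align 1) → ends 8
length at 8 (size 4, align 1) → ends 12
version at 12 (size 44, align 1) → ends 56
checksum at 56 (size 24, align 1) → ends 80
within Header: score at 16
56 + 16 = 72

72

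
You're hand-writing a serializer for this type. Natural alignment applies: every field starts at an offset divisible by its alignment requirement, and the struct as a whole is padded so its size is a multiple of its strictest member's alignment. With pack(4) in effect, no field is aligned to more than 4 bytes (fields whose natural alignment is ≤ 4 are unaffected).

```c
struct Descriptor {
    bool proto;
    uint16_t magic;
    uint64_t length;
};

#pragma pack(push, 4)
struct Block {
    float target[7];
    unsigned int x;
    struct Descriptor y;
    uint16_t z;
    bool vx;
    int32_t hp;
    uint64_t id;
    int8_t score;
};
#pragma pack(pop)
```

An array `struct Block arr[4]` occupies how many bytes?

Descriptor: 0..1  proto  (1B, 1-aligned); 1..2  -- padding (1B); 2..4  magic  (2B, 2-aligned); 4..8  -- padding (4B); 8..16  length  (8B, 8-aligned); sizeof = 16, alignof = 8
0..28  target  (28B, 4-aligned)
28..32  x  (4B, 4-aligned)
32..48  y  (16B, 4-aligned)
48..50  z  (2B, 2-aligned)
50..51  vx  (1B, 1-aligned)
51..52  -- padding (1B)
52..56  hp  (4B, 4-aligned)
56..64  id  (8B, 4-aligned)
64..65  score  (1B, 1-aligned)
65..68  -- tail padding (3B)
sizeof = 68, alignof = 4
array of 4: 4 × 68 = 272

272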